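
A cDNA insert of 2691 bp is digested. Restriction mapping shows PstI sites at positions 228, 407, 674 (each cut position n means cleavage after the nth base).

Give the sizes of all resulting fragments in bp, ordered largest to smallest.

Linear molecule, 3 cuts → 4 fragments:
  228 − 0 = 228 bp
  407 − 228 = 179 bp
  674 − 407 = 267 bp
  2691 − 674 = 2017 bp
Sorted largest to smallest: 2017, 267, 228, 179 bp.

2017, 267, 228, 179 bp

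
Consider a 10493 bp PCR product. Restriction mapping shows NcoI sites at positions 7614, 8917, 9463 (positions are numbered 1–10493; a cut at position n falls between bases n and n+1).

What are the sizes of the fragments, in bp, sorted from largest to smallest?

Linear molecule, 3 cuts → 4 fragments:
  7614 − 0 = 7614 bp
  8917 − 7614 = 1303 bp
  9463 − 8917 = 546 bp
  10493 − 9463 = 1030 bp
Sorted largest to smallest: 7614, 1303, 1030, 546 bp.

7614, 1303, 1030, 546 bp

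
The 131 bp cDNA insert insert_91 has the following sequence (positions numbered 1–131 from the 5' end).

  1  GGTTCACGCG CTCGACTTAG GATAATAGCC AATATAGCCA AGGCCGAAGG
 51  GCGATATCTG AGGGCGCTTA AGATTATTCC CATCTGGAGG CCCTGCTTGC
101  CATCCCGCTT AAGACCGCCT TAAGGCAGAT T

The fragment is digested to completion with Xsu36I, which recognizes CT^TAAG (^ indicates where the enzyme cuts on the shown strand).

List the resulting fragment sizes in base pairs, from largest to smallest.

Xsu36I sites (CTTAAG) start at positions 67, 108, 119.
Xsu36I cuts after base 2 of each site, so after positions 68, 109, 120.
Linear molecule, 3 cuts → 4 fragments:
  1–68 → 68 bp
  69–109 → 41 bp
  110–120 → 11 bp
  121–131 → 11 bp
Sorted largest to smallest: 68, 41, 11, 11 bp.

68, 41, 11, 11 bp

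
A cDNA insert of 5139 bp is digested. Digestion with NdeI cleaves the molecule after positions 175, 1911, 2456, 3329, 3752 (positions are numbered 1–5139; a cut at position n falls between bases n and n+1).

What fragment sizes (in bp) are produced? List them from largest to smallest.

Linear molecule, 5 cuts → 6 fragments:
  175 − 0 = 175 bp
  1911 − 175 = 1736 bp
  2456 − 1911 = 545 bp
  3329 − 2456 = 873 bp
  3752 − 3329 = 423 bp
  5139 − 3752 = 1387 bp
Sorted largest to smallest: 1736, 1387, 873, 545, 423, 175 bp.

1736, 1387, 873, 545, 423, 175 bp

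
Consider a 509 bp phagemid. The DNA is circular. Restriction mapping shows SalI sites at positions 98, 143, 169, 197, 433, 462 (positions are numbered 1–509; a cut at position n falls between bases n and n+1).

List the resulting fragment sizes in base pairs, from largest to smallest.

Circular molecule, 6 cuts → 6 fragments:
  143 − 98 = 45 bp
  169 − 143 = 26 bp
  197 − 169 = 28 bp
  433 − 197 = 236 bp
  462 − 433 = 29 bp
  wrap: 509 − 462 + 98 = 145 bp
Sorted largest to smallest: 236, 145, 45, 29, 28, 26 bp.

236, 145, 45, 29, 28, 26 bp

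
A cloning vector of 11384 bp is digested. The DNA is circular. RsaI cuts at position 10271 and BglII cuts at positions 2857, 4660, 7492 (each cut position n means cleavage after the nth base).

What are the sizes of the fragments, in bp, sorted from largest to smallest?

Combined cut positions (sorted): 2857, 4660, 7492, 10271.
Circular molecule, 4 cuts → 4 fragments:
  4660 − 2857 = 1803 bp
  7492 − 4660 = 2832 bp
  10271 − 7492 = 2779 bp
  wrap: 11384 − 10271 + 2857 = 3970 bp
Sorted largest to smallest: 3970, 2832, 2779, 1803 bp.

3970, 2832, 2779, 1803 bp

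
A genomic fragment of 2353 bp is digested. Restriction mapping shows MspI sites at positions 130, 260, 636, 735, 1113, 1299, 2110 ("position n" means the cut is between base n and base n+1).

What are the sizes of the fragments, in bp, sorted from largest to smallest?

811, 378, 376, 243, 186, 130, 130, 99 bp

Linear molecule, 7 cuts → 8 fragments:
  130 − 0 = 130 bp
  260 − 130 = 130 bp
  636 − 260 = 376 bp
  735 − 636 = 99 bp
  1113 − 735 = 378 bp
  1299 − 1113 = 186 bp
  2110 − 1299 = 811 bp
  2353 − 2110 = 243 bp
Sorted largest to smallest: 811, 378, 376, 243, 186, 130, 130, 99 bp.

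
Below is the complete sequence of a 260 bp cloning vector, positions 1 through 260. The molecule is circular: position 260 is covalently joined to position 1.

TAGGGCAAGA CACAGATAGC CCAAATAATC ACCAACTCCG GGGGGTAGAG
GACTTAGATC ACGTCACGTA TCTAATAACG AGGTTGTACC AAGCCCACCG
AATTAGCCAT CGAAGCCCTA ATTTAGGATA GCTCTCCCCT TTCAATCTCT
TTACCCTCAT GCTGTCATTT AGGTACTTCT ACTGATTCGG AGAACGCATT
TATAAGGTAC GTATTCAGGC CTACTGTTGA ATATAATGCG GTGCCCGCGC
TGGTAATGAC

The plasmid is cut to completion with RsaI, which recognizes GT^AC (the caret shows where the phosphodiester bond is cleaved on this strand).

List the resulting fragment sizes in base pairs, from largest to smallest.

RsaI sites (GTAC) start at positions 86, 173, 207.
RsaI cuts after base 2 of each site, so after positions 87, 174, 208.
Circular molecule, 3 cuts → 3 fragments:
  88–174 → 87 bp
  175–208 → 34 bp
  209–260 then 1–87 → 52 + 87 = 139 bp
Sorted largest to smallest: 139, 87, 34 bp.

139, 87, 34 bp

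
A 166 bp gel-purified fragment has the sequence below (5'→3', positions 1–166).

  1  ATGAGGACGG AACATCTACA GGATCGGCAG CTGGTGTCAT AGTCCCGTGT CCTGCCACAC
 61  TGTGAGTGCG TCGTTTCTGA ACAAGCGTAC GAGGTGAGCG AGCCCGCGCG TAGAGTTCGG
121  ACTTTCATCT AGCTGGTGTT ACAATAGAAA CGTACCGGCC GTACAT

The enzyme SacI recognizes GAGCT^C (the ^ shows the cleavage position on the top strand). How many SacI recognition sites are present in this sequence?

No occurrence of GAGCTC is present in the sequence.
SacI does not cut: 0 sites.

0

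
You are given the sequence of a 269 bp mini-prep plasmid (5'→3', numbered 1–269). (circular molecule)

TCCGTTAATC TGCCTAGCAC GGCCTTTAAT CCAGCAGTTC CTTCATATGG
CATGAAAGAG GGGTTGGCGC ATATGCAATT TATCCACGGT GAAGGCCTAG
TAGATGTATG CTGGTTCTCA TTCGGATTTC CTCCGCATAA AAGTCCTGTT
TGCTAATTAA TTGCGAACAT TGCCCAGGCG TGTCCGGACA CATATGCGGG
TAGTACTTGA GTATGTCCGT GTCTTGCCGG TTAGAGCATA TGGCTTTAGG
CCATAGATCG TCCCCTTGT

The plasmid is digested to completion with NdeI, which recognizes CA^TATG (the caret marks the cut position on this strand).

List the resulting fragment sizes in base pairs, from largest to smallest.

NdeI sites (CATATG) start at positions 44, 70, 191, 237.
NdeI cuts after base 2 of each site, so after positions 45, 71, 192, 238.
Circular molecule, 4 cuts → 4 fragments:
  46–71 → 26 bp
  72–192 → 121 bp
  193–238 → 46 bp
  239–269 then 1–45 → 31 + 45 = 76 bp
Sorted largest to smallest: 121, 76, 46, 26 bp.

121, 76, 46, 26 bp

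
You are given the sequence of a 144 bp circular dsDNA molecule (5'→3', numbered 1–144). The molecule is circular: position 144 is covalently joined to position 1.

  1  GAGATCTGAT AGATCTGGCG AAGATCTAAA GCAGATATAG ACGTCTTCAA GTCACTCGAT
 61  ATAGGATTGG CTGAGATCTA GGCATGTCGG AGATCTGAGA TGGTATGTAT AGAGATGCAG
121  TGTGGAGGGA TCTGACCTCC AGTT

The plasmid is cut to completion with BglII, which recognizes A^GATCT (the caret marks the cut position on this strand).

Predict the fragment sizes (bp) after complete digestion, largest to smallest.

55, 52, 17, 11, 9 bp

BglII sites (AGATCT) start at positions 2, 11, 22, 74, 91.
BglII cuts after the first base of each site, so after positions 2, 11, 22, 74, 91.
Circular molecule, 5 cuts → 5 fragments:
  3–11 → 9 bp
  12–22 → 11 bp
  23–74 → 52 bp
  75–91 → 17 bp
  92–144 then 1–2 → 53 + 2 = 55 bp
Sorted largest to smallest: 55, 52, 17, 11, 9 bp.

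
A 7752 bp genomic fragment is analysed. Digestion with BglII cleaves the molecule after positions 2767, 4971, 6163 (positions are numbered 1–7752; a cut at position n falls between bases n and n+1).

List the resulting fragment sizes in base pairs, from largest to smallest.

Linear molecule, 3 cuts → 4 fragments:
  2767 − 0 = 2767 bp
  4971 − 2767 = 2204 bp
  6163 − 4971 = 1192 bp
  7752 − 6163 = 1589 bp
Sorted largest to smallest: 2767, 2204, 1589, 1192 bp.

2767, 2204, 1589, 1192 bp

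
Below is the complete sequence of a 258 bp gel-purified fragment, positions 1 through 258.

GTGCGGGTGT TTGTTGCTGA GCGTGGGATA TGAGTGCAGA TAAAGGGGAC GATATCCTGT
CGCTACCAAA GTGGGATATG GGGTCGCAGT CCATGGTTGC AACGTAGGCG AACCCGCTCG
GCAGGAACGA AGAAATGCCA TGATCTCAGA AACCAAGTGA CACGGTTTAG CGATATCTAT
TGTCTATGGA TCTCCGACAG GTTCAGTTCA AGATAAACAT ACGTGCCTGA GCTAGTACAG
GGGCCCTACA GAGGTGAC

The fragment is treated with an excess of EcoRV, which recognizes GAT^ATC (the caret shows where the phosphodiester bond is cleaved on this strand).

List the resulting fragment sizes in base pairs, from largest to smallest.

EcoRV sites (GATATC) start at positions 51, 172.
EcoRV cuts after base 3 of each site, so after positions 53, 174.
Linear molecule, 2 cuts → 3 fragments:
  1–53 → 53 bp
  54–174 → 121 bp
  175–258 → 84 bp
Sorted largest to smallest: 121, 84, 53 bp.

121, 84, 53 bp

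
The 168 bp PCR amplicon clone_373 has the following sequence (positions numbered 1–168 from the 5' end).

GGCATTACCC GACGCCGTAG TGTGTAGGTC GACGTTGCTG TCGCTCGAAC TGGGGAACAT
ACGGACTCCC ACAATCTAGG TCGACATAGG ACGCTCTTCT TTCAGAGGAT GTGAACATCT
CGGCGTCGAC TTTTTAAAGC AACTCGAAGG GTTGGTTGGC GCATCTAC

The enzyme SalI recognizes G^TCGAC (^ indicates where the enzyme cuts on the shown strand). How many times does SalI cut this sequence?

GTCGAC occurs starting at positions 28, 80, 125.
SalI cuts at 3 sites.

3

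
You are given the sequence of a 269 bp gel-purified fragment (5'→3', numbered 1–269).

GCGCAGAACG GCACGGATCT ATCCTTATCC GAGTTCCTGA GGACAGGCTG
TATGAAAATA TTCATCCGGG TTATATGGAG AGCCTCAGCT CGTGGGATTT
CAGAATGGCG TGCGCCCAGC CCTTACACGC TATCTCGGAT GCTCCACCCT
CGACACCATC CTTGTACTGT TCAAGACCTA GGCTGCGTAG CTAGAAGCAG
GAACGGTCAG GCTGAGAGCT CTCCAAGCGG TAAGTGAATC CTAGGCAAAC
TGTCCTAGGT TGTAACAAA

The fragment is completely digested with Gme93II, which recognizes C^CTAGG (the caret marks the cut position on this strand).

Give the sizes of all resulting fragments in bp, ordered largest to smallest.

177, 63, 15, 14 bp

Gme93II sites (CCTAGG) start at positions 177, 240, 254.
Gme93II cuts after the first base of each site, so after positions 177, 240, 254.
Linear molecule, 3 cuts → 4 fragments:
  1–177 → 177 bp
  178–240 → 63 bp
  241–254 → 14 bp
  255–269 → 15 bp
Sorted largest to smallest: 177, 63, 15, 14 bp.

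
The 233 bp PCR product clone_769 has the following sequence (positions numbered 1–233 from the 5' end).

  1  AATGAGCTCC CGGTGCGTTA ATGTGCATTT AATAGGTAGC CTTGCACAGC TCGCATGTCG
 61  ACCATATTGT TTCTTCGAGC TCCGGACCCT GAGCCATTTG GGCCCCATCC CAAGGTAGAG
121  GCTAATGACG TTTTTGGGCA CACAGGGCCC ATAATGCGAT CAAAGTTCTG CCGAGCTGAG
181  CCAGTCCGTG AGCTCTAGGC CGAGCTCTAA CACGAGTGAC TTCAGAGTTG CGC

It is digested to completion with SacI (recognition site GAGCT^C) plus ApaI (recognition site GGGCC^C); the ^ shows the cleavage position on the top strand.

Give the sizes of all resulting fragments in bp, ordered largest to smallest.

73, 45, 45, 27, 23, 12, 8 bp

SacI sites (GAGCTC) start at positions 4, 77, 190, 202.
SacI cuts after base 5 of each site (before the last base), so after positions 8, 81, 194, 206.
ApaI sites (GGGCCC) start at positions 100, 145.
ApaI cuts after base 5 of each site (before the last base), so after positions 104, 149.
Combined cut positions: 8, 81, 104, 149, 194, 206.
Linear molecule, 6 cuts → 7 fragments:
  1–8 → 8 bp
  9–81 → 73 bp
  82–104 → 23 bp
  105–149 → 45 bp
  150–194 → 45 bp
  195–206 → 12 bp
  207–233 → 27 bp
Sorted largest to smallest: 73, 45, 45, 27, 23, 12, 8 bp.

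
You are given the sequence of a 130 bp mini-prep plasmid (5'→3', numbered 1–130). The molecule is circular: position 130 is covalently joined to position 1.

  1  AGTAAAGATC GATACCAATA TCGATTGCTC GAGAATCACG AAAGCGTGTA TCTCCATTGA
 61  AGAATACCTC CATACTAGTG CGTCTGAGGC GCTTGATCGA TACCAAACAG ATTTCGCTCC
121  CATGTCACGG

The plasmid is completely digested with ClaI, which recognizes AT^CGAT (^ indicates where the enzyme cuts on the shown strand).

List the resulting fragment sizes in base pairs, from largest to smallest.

76, 42, 12 bp

ClaI sites (ATCGAT) start at positions 8, 20, 96.
ClaI cuts after base 2 of each site, so after positions 9, 21, 97.
Circular molecule, 3 cuts → 3 fragments:
  10–21 → 12 bp
  22–97 → 76 bp
  98–130 then 1–9 → 33 + 9 = 42 bp
Sorted largest to smallest: 76, 42, 12 bp.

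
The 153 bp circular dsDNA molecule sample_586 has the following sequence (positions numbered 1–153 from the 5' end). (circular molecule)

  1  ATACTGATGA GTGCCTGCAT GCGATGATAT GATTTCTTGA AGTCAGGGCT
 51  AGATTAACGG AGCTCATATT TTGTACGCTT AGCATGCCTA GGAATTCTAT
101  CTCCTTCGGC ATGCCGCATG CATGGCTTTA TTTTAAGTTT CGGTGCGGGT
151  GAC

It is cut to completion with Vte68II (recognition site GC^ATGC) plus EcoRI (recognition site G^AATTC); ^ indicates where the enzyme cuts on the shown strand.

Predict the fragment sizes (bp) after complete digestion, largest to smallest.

65, 54, 18, 9, 7 bp

Vte68II sites (GCATGC) start at positions 17, 82, 109, 116.
Vte68II cuts after base 2 of each site, so after positions 18, 83, 110, 117.
The EcoRI site (GAATTC) starts at position 92.
EcoRI cuts after the first base of each site, so after position 92.
Combined cut positions: 18, 83, 92, 110, 117.
Circular molecule, 5 cuts → 5 fragments:
  19–83 → 65 bp
  84–92 → 9 bp
  93–110 → 18 bp
  111–117 → 7 bp
  118–153 then 1–18 → 36 + 18 = 54 bp
Sorted largest to smallest: 65, 54, 18, 9, 7 bp.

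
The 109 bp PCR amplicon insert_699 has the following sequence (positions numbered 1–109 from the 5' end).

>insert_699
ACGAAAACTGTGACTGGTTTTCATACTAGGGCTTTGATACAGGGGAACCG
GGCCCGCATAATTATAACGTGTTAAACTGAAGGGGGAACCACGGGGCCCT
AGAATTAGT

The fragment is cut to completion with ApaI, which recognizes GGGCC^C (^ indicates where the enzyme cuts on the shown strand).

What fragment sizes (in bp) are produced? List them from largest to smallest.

54, 44, 11 bp

ApaI sites (GGGCCC) start at positions 50, 94.
ApaI cuts after base 5 of each site (before the last base), so after positions 54, 98.
Linear molecule, 2 cuts → 3 fragments:
  1–54 → 54 bp
  55–98 → 44 bp
  99–109 → 11 bp
Sorted largest to smallest: 54, 44, 11 bp.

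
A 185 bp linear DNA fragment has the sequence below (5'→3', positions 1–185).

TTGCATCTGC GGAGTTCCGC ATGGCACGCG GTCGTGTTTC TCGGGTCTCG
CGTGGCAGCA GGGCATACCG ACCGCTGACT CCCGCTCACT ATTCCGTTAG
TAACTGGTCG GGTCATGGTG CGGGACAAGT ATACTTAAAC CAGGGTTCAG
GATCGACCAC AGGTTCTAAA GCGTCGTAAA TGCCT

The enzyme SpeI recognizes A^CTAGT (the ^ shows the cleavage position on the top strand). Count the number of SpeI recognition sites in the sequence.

0

No occurrence of ACTAGT is present in the sequence.
SpeI does not cut: 0 sites.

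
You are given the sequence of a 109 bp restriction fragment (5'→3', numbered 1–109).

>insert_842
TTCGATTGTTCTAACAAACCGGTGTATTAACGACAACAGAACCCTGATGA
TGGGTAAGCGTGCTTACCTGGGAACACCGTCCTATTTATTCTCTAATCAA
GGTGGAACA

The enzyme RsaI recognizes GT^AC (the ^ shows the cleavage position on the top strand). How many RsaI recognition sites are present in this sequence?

No occurrence of GTAC is present in the sequence.
RsaI does not cut: 0 sites.

0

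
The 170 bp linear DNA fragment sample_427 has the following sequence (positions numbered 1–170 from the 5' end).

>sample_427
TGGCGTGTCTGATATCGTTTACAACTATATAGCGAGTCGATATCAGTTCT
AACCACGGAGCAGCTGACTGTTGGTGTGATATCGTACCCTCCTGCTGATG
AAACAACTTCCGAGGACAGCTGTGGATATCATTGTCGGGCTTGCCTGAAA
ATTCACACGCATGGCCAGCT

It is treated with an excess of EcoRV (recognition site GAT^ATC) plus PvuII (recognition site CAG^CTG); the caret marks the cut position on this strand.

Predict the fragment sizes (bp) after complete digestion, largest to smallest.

43, 39, 28, 22, 17, 13, 8 bp

EcoRV sites (GATATC) start at positions 11, 39, 78, 125.
EcoRV cuts after base 3 of each site, so after positions 13, 41, 80, 127.
PvuII sites (CAGCTG) start at positions 61, 117.
PvuII cuts after base 3 of each site, so after positions 63, 119.
Combined cut positions: 13, 41, 63, 80, 119, 127.
Linear molecule, 6 cuts → 7 fragments:
  1–13 → 13 bp
  14–41 → 28 bp
  42–63 → 22 bp
  64–80 → 17 bp
  81–119 → 39 bp
  120–127 → 8 bp
  128–170 → 43 bp
Sorted largest to smallest: 43, 39, 28, 22, 17, 13, 8 bp.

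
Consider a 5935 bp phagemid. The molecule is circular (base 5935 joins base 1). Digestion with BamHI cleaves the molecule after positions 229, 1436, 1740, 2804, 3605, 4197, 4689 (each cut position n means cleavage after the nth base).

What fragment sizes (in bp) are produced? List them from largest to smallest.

Circular molecule, 7 cuts → 7 fragments:
  1436 − 229 = 1207 bp
  1740 − 1436 = 304 bp
  2804 − 1740 = 1064 bp
  3605 − 2804 = 801 bp
  4197 − 3605 = 592 bp
  4689 − 4197 = 492 bp
  wrap: 5935 − 4689 + 229 = 1475 bp
Sorted largest to smallest: 1475, 1207, 1064, 801, 592, 492, 304 bp.

1475, 1207, 1064, 801, 592, 492, 304 bp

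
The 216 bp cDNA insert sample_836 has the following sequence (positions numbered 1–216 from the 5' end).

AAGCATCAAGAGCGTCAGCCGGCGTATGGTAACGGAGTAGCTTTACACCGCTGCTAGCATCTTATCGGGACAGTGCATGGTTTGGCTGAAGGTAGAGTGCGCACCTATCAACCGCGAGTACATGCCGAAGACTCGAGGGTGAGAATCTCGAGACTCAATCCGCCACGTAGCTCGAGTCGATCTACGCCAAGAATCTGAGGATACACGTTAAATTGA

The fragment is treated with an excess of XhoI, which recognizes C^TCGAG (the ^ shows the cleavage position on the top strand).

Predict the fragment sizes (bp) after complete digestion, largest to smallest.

XhoI sites (CTCGAG) start at positions 132, 147, 171.
XhoI cuts after the first base of each site, so after positions 132, 147, 171.
Linear molecule, 3 cuts → 4 fragments:
  1–132 → 132 bp
  133–147 → 15 bp
  148–171 → 24 bp
  172–216 → 45 bp
Sorted largest to smallest: 132, 45, 24, 15 bp.

132, 45, 24, 15 bp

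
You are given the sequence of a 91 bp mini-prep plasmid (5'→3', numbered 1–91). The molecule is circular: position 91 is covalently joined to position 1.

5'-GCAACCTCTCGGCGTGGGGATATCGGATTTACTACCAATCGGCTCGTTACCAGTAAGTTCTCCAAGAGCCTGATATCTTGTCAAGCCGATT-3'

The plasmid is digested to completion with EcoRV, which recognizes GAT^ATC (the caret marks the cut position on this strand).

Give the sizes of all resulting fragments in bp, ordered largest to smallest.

53, 38 bp

EcoRV sites (GATATC) start at positions 19, 72.
EcoRV cuts after base 3 of each site, so after positions 21, 74.
Circular molecule, 2 cuts → 2 fragments:
  22–74 → 53 bp
  75–91 then 1–21 → 17 + 21 = 38 bp
Sorted largest to smallest: 53, 38 bp.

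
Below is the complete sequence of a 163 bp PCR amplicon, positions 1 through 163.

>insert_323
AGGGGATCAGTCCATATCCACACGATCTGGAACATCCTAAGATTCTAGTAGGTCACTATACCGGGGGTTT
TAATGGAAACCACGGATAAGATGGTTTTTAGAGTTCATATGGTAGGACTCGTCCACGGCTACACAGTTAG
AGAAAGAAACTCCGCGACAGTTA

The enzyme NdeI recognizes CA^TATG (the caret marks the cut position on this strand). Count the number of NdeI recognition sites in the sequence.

1

CATATG occurs starting at position 106.
NdeI cuts at 1 site.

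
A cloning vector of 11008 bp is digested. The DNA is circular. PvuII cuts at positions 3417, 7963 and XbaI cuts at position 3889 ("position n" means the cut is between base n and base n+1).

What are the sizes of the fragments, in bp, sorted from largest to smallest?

6462, 4074, 472 bp

Combined cut positions (sorted): 3417, 3889, 7963.
Circular molecule, 3 cuts → 3 fragments:
  3889 − 3417 = 472 bp
  7963 − 3889 = 4074 bp
  wrap: 11008 − 7963 + 3417 = 6462 bp
Sorted largest to smallest: 6462, 4074, 472 bp.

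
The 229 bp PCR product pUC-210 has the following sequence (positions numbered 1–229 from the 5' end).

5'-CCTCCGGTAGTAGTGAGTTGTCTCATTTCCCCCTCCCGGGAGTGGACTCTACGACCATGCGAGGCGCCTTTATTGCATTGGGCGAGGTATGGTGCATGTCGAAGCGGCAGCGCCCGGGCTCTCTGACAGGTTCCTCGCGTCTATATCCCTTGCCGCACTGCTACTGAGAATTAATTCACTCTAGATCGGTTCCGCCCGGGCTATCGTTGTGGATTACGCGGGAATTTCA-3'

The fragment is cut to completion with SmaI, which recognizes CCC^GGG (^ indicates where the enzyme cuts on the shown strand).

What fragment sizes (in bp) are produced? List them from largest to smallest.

SmaI sites (CCCGGG) start at positions 35, 113, 195.
SmaI cuts after base 3 of each site, so after positions 37, 115, 197.
Linear molecule, 3 cuts → 4 fragments:
  1–37 → 37 bp
  38–115 → 78 bp
  116–197 → 82 bp
  198–229 → 32 bp
Sorted largest to smallest: 82, 78, 37, 32 bp.

82, 78, 37, 32 bp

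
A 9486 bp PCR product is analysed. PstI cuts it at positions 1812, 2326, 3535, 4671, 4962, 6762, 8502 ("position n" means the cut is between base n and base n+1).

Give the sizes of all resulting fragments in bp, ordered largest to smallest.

Linear molecule, 7 cuts → 8 fragments:
  1812 − 0 = 1812 bp
  2326 − 1812 = 514 bp
  3535 − 2326 = 1209 bp
  4671 − 3535 = 1136 bp
  4962 − 4671 = 291 bp
  6762 − 4962 = 1800 bp
  8502 − 6762 = 1740 bp
  9486 − 8502 = 984 bp
Sorted largest to smallest: 1812, 1800, 1740, 1209, 1136, 984, 514, 291 bp.

1812, 1800, 1740, 1209, 1136, 984, 514, 291 bp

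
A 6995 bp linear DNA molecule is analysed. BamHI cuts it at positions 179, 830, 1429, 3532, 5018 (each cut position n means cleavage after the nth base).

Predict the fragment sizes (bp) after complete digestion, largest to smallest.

2103, 1977, 1486, 651, 599, 179 bp

Linear molecule, 5 cuts → 6 fragments:
  179 − 0 = 179 bp
  830 − 179 = 651 bp
  1429 − 830 = 599 bp
  3532 − 1429 = 2103 bp
  5018 − 3532 = 1486 bp
  6995 − 5018 = 1977 bp
Sorted largest to smallest: 2103, 1977, 1486, 651, 599, 179 bp.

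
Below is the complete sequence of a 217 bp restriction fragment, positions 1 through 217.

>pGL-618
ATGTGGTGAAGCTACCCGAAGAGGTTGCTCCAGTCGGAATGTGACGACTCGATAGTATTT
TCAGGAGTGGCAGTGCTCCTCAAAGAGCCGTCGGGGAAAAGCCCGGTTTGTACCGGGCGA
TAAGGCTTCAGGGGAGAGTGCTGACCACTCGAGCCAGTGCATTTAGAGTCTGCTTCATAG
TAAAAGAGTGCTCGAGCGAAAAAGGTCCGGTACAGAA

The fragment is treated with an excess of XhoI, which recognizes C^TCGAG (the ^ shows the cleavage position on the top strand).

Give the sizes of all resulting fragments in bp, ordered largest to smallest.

148, 43, 26 bp

XhoI sites (CTCGAG) start at positions 148, 191.
XhoI cuts after the first base of each site, so after positions 148, 191.
Linear molecule, 2 cuts → 3 fragments:
  1–148 → 148 bp
  149–191 → 43 bp
  192–217 → 26 bp
Sorted largest to smallest: 148, 43, 26 bp.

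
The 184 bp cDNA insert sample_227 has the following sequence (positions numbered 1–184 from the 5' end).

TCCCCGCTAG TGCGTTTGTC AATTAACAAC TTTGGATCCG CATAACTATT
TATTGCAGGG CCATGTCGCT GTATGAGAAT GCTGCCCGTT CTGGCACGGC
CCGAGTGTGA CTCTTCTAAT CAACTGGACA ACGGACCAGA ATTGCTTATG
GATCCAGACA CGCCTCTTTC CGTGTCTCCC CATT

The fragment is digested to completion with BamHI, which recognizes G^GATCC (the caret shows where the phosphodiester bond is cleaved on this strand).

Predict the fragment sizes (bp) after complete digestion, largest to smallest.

BamHI sites (GGATCC) start at positions 34, 150.
BamHI cuts after the first base of each site, so after positions 34, 150.
Linear molecule, 2 cuts → 3 fragments:
  1–34 → 34 bp
  35–150 → 116 bp
  151–184 → 34 bp
Sorted largest to smallest: 116, 34, 34 bp.

116, 34, 34 bp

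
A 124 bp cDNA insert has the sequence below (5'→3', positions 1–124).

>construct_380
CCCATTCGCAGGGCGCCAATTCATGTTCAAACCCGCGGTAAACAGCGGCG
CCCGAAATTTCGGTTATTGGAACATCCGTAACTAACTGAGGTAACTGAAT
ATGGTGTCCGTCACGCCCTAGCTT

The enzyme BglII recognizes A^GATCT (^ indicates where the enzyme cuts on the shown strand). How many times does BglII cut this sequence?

0

No occurrence of AGATCT is present in the sequence.
BglII does not cut: 0 sites.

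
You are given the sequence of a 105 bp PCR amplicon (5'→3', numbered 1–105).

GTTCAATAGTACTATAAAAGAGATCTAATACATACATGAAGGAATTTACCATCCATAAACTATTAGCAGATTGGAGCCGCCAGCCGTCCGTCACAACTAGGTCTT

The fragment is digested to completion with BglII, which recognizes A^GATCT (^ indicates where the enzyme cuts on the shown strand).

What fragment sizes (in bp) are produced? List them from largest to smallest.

84, 21 bp

The BglII site (AGATCT) starts at position 21.
BglII cuts after the first base of each site, so after position 21.
Linear molecule, 1 cut → 2 fragments:
  1–21 → 21 bp
  22–105 → 84 bp
Sorted largest to smallest: 84, 21 bp.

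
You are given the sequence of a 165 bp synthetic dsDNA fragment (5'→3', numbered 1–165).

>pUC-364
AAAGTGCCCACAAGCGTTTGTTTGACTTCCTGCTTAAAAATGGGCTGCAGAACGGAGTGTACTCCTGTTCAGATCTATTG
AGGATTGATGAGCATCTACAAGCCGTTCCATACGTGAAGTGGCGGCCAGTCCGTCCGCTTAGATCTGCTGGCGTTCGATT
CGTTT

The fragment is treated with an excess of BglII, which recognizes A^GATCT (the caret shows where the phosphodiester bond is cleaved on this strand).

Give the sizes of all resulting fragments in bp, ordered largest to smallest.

71, 70, 24 bp

BglII sites (AGATCT) start at positions 71, 141.
BglII cuts after the first base of each site, so after positions 71, 141.
Linear molecule, 2 cuts → 3 fragments:
  1–71 → 71 bp
  72–141 → 70 bp
  142–165 → 24 bp
Sorted largest to smallest: 71, 70, 24 bp.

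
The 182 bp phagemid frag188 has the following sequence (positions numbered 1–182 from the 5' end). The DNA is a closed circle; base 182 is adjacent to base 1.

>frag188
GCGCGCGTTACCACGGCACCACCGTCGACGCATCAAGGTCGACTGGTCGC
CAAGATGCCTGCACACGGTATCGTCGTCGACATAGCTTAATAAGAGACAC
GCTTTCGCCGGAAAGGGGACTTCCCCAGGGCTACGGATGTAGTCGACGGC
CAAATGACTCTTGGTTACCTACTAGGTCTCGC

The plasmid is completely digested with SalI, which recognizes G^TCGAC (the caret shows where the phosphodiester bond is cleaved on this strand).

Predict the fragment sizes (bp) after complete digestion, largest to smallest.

SalI sites (GTCGAC) start at positions 24, 38, 76, 142.
SalI cuts after the first base of each site, so after positions 24, 38, 76, 142.
Circular molecule, 4 cuts → 4 fragments:
  25–38 → 14 bp
  39–76 → 38 bp
  77–142 → 66 bp
  143–182 then 1–24 → 40 + 24 = 64 bp
Sorted largest to smallest: 66, 64, 38, 14 bp.

66, 64, 38, 14 bp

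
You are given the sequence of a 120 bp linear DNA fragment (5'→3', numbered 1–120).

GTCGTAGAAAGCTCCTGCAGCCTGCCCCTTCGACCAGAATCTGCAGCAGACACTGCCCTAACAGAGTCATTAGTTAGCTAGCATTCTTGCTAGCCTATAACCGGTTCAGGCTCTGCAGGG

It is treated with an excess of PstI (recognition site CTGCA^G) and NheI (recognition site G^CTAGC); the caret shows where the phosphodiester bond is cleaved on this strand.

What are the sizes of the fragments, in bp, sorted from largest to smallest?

32, 28, 26, 19, 12, 3 bp

PstI sites (CTGCAG) start at positions 15, 41, 113.
PstI cuts after base 5 of each site (before the last base), so after positions 19, 45, 117.
NheI sites (GCTAGC) start at positions 77, 89.
NheI cuts after the first base of each site, so after positions 77, 89.
Combined cut positions: 19, 45, 77, 89, 117.
Linear molecule, 5 cuts → 6 fragments:
  1–19 → 19 bp
  20–45 → 26 bp
  46–77 → 32 bp
  78–89 → 12 bp
  90–117 → 28 bp
  118–120 → 3 bp
Sorted largest to smallest: 32, 28, 26, 19, 12, 3 bp.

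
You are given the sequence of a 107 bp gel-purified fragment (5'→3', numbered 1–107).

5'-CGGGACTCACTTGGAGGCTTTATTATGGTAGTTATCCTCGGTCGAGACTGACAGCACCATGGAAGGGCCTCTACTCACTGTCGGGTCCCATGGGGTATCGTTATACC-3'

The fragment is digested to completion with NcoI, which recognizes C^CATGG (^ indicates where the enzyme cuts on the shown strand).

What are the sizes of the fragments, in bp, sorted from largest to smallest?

57, 31, 19 bp

NcoI sites (CCATGG) start at positions 57, 88.
NcoI cuts after the first base of each site, so after positions 57, 88.
Linear molecule, 2 cuts → 3 fragments:
  1–57 → 57 bp
  58–88 → 31 bp
  89–107 → 19 bp
Sorted largest to smallest: 57, 31, 19 bp.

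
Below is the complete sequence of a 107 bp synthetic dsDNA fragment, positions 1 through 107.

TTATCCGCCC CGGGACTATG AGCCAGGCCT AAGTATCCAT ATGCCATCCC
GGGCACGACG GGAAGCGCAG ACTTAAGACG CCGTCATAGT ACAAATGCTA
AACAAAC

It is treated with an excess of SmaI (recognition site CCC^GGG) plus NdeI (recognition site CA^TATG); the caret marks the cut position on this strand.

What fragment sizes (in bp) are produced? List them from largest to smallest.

57, 28, 11, 11 bp

SmaI sites (CCCGGG) start at positions 9, 48.
SmaI cuts after base 3 of each site, so after positions 11, 50.
The NdeI site (CATATG) starts at position 38.
NdeI cuts after base 2 of each site, so after position 39.
Combined cut positions: 11, 39, 50.
Linear molecule, 3 cuts → 4 fragments:
  1–11 → 11 bp
  12–39 → 28 bp
  40–50 → 11 bp
  51–107 → 57 bp
Sorted largest to smallest: 57, 28, 11, 11 bp.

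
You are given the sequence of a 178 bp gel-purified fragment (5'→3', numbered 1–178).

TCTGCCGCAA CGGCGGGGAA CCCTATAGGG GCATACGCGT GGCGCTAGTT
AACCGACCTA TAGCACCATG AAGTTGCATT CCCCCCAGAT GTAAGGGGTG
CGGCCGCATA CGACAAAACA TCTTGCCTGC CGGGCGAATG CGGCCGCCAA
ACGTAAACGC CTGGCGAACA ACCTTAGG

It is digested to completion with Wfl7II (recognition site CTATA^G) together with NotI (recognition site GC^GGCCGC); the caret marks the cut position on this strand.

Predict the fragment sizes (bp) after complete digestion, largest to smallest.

Wfl7II sites (CTATAG) start at positions 23, 58.
Wfl7II cuts after base 5 of each site (before the last base), so after positions 27, 62.
NotI sites (GCGGCCGC) start at positions 100, 140.
NotI cuts after base 2 of each site, so after positions 101, 141.
Combined cut positions: 27, 62, 101, 141.
Linear molecule, 4 cuts → 5 fragments:
  1–27 → 27 bp
  28–62 → 35 bp
  63–101 → 39 bp
  102–141 → 40 bp
  142–178 → 37 bp
Sorted largest to smallest: 40, 39, 37, 35, 27 bp.

40, 39, 37, 35, 27 bp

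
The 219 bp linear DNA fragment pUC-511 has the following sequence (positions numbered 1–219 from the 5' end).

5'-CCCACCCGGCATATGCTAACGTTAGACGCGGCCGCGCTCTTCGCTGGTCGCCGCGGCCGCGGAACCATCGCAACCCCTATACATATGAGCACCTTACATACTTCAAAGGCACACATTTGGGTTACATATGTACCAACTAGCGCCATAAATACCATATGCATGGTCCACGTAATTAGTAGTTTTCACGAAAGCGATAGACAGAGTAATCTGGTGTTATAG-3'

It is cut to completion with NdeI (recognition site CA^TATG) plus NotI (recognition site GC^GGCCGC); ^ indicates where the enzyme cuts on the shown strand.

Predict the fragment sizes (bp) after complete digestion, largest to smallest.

65, 43, 29, 28, 25, 18, 11 bp

NdeI sites (CATATG) start at positions 10, 82, 125, 153.
NdeI cuts after base 2 of each site, so after positions 11, 83, 126, 154.
NotI sites (GCGGCCGC) start at positions 28, 53.
NotI cuts after base 2 of each site, so after positions 29, 54.
Combined cut positions: 11, 29, 54, 83, 126, 154.
Linear molecule, 6 cuts → 7 fragments:
  1–11 → 11 bp
  12–29 → 18 bp
  30–54 → 25 bp
  55–83 → 29 bp
  84–126 → 43 bp
  127–154 → 28 bp
  155–219 → 65 bp
Sorted largest to smallest: 65, 43, 29, 28, 25, 18, 11 bp.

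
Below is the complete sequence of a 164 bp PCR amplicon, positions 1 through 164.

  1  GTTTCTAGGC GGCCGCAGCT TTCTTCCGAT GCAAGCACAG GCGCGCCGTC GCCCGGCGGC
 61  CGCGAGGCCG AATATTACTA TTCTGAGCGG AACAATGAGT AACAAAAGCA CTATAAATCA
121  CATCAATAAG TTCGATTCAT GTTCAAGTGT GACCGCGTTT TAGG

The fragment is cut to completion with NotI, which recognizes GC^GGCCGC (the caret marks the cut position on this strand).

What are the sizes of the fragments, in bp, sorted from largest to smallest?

107, 47, 10 bp

NotI sites (GCGGCCGC) start at positions 9, 56.
NotI cuts after base 2 of each site, so after positions 10, 57.
Linear molecule, 2 cuts → 3 fragments:
  1–10 → 10 bp
  11–57 → 47 bp
  58–164 → 107 bp
Sorted largest to smallest: 107, 47, 10 bp.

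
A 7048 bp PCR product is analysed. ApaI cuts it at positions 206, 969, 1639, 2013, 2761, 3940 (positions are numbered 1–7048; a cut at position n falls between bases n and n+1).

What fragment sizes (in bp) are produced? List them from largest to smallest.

3108, 1179, 763, 748, 670, 374, 206 bp

Linear molecule, 6 cuts → 7 fragments:
  206 − 0 = 206 bp
  969 − 206 = 763 bp
  1639 − 969 = 670 bp
  2013 − 1639 = 374 bp
  2761 − 2013 = 748 bp
  3940 − 2761 = 1179 bp
  7048 − 3940 = 3108 bp
Sorted largest to smallest: 3108, 1179, 763, 748, 670, 374, 206 bp.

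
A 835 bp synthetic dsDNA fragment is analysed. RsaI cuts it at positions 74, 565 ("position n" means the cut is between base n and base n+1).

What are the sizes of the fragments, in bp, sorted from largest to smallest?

491, 270, 74 bp

Linear molecule, 2 cuts → 3 fragments:
  74 − 0 = 74 bp
  565 − 74 = 491 bp
  835 − 565 = 270 bp
Sorted largest to smallest: 491, 270, 74 bp.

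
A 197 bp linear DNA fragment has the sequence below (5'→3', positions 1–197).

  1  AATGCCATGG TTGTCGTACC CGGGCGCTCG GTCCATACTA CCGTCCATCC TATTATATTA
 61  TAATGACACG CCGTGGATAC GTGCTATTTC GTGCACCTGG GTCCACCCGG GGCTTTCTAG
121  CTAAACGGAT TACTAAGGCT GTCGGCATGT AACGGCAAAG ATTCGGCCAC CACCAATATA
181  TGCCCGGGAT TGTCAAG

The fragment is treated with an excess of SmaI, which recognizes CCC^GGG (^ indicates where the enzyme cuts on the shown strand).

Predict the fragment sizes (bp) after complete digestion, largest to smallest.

87, 77, 21, 12 bp

SmaI sites (CCCGGG) start at positions 19, 106, 183.
SmaI cuts after base 3 of each site, so after positions 21, 108, 185.
Linear molecule, 3 cuts → 4 fragments:
  1–21 → 21 bp
  22–108 → 87 bp
  109–185 → 77 bp
  186–197 → 12 bp
Sorted largest to smallest: 87, 77, 21, 12 bp.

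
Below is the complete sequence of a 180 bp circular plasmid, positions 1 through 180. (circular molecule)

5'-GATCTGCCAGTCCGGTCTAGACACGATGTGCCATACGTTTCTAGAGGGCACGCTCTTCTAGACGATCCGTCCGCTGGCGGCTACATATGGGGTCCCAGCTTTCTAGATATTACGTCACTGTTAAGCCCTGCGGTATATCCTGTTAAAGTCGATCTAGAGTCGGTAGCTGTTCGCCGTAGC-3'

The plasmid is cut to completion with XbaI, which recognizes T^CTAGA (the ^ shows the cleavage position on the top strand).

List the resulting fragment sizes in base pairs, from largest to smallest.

51, 45, 43, 24, 17 bp

XbaI sites (TCTAGA) start at positions 16, 40, 57, 102, 153.
XbaI cuts after the first base of each site, so after positions 16, 40, 57, 102, 153.
Circular molecule, 5 cuts → 5 fragments:
  17–40 → 24 bp
  41–57 → 17 bp
  58–102 → 45 bp
  103–153 → 51 bp
  154–180 then 1–16 → 27 + 16 = 43 bp
Sorted largest to smallest: 51, 45, 43, 24, 17 bp.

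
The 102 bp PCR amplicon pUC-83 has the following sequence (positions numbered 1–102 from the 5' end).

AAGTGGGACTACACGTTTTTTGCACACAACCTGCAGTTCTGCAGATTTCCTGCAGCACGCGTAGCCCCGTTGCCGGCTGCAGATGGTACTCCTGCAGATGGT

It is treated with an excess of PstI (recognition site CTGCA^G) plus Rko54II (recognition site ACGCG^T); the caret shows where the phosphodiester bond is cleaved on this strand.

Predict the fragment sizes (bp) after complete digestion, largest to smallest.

35, 20, 15, 11, 8, 7, 6 bp

PstI sites (CTGCAG) start at positions 31, 39, 50, 77, 92.
PstI cuts after base 5 of each site (before the last base), so after positions 35, 43, 54, 81, 96.
The Rko54II site (ACGCGT) starts at position 57.
Rko54II cuts after base 5 of each site (before the last base), so after position 61.
Combined cut positions: 35, 43, 54, 61, 81, 96.
Linear molecule, 6 cuts → 7 fragments:
  1–35 → 35 bp
  36–43 → 8 bp
  44–54 → 11 bp
  55–61 → 7 bp
  62–81 → 20 bp
  82–96 → 15 bp
  97–102 → 6 bp
Sorted largest to smallest: 35, 20, 15, 11, 8, 7, 6 bp.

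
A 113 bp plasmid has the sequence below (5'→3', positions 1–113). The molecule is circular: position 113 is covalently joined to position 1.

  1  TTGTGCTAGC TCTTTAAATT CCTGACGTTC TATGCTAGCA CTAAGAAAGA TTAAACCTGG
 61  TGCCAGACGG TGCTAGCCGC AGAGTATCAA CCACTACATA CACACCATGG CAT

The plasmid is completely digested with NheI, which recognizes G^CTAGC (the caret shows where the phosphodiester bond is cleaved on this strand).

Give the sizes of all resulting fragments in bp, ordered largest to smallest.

46, 38, 29 bp

NheI sites (GCTAGC) start at positions 5, 34, 72.
NheI cuts after the first base of each site, so after positions 5, 34, 72.
Circular molecule, 3 cuts → 3 fragments:
  6–34 → 29 bp
  35–72 → 38 bp
  73–113 then 1–5 → 41 + 5 = 46 bp
Sorted largest to smallest: 46, 38, 29 bp.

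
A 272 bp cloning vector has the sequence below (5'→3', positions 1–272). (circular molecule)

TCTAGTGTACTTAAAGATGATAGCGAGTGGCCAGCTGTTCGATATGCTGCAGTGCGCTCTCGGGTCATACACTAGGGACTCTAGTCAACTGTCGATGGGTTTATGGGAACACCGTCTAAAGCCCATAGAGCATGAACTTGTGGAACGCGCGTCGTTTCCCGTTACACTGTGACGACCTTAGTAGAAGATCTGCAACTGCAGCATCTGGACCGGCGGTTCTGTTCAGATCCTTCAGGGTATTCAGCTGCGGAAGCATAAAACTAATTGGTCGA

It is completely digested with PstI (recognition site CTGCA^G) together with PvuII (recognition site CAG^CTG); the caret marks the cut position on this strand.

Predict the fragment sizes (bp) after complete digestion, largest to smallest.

149, 62, 44, 17 bp

PstI sites (CTGCAG) start at positions 47, 196.
PstI cuts after base 5 of each site (before the last base), so after positions 51, 200.
PvuII sites (CAGCTG) start at positions 32, 242.
PvuII cuts after base 3 of each site, so after positions 34, 244.
Combined cut positions: 34, 51, 200, 244.
Circular molecule, 4 cuts → 4 fragments:
  35–51 → 17 bp
  52–200 → 149 bp
  201–244 → 44 bp
  245–272 then 1–34 → 28 + 34 = 62 bp
Sorted largest to smallest: 149, 62, 44, 17 bp.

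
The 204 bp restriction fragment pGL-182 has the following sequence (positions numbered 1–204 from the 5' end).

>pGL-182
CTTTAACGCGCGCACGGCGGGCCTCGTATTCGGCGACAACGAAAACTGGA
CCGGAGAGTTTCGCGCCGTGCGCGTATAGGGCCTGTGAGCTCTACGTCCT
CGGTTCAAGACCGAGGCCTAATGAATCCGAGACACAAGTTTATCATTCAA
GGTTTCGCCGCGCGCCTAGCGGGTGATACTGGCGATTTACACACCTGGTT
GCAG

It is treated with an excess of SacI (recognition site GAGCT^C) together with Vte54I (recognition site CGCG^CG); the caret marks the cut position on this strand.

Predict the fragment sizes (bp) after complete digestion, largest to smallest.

The SacI site (GAGCTC) starts at position 87.
SacI cuts after base 5 of each site (before the last base), so after position 91.
Vte54I sites (CGCGCG) start at positions 7, 159.
Vte54I cuts after base 4 of each site, so after positions 10, 162.
Combined cut positions: 10, 91, 162.
Linear molecule, 3 cuts → 4 fragments:
  1–10 → 10 bp
  11–91 → 81 bp
  92–162 → 71 bp
  163–204 → 42 bp
Sorted largest to smallest: 81, 71, 42, 10 bp.

81, 71, 42, 10 bp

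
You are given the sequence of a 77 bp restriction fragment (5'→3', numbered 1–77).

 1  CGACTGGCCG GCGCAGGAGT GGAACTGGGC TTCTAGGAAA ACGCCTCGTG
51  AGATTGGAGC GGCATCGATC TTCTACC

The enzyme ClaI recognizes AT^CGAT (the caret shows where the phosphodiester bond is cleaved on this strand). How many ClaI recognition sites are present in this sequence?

ATCGAT occurs starting at position 64.
ClaI cuts at 1 site.

1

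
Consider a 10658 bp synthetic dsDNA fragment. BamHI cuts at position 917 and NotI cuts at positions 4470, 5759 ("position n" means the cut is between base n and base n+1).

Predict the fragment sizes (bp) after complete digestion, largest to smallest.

Combined cut positions (sorted): 917, 4470, 5759.
Linear molecule, 3 cuts → 4 fragments:
  917 − 0 = 917 bp
  4470 − 917 = 3553 bp
  5759 − 4470 = 1289 bp
  10658 − 5759 = 4899 bp
Sorted largest to smallest: 4899, 3553, 1289, 917 bp.

4899, 3553, 1289, 917 bp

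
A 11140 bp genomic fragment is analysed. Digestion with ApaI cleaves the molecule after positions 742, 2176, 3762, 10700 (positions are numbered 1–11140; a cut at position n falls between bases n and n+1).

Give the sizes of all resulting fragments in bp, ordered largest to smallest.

Linear molecule, 4 cuts → 5 fragments:
  742 − 0 = 742 bp
  2176 − 742 = 1434 bp
  3762 − 2176 = 1586 bp
  10700 − 3762 = 6938 bp
  11140 − 10700 = 440 bp
Sorted largest to smallest: 6938, 1586, 1434, 742, 440 bp.

6938, 1586, 1434, 742, 440 bp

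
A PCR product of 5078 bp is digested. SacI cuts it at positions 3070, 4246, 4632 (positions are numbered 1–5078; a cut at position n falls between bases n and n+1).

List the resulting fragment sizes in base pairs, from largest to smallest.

3070, 1176, 446, 386 bp

Linear molecule, 3 cuts → 4 fragments:
  3070 − 0 = 3070 bp
  4246 − 3070 = 1176 bp
  4632 − 4246 = 386 bp
  5078 − 4632 = 446 bp
Sorted largest to smallest: 3070, 1176, 446, 386 bp.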